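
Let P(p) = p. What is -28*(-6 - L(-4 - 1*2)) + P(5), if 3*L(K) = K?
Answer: 117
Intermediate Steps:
L(K) = K/3
-28*(-6 - L(-4 - 1*2)) + P(5) = -28*(-6 - (-4 - 1*2)/3) + 5 = -28*(-6 - (-4 - 2)/3) + 5 = -28*(-6 - (-6)/3) + 5 = -28*(-6 - 1*(-2)) + 5 = -28*(-6 + 2) + 5 = -28*(-4) + 5 = 112 + 5 = 117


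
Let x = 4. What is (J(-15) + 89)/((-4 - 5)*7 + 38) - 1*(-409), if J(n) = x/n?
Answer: 152044/375 ≈ 405.45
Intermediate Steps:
J(n) = 4/n
(J(-15) + 89)/((-4 - 5)*7 + 38) - 1*(-409) = (4/(-15) + 89)/((-4 - 5)*7 + 38) - 1*(-409) = (4*(-1/15) + 89)/(-9*7 + 38) + 409 = (-4/15 + 89)/(-63 + 38) + 409 = (1331/15)/(-25) + 409 = (1331/15)*(-1/25) + 409 = -1331/375 + 409 = 152044/375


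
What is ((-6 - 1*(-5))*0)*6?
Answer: 0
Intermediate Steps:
((-6 - 1*(-5))*0)*6 = ((-6 + 5)*0)*6 = -1*0*6 = 0*6 = 0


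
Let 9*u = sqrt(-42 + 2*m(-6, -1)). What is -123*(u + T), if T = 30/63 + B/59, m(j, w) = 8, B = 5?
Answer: -28495/413 - 41*I*sqrt(26)/3 ≈ -68.995 - 69.687*I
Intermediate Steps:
T = 695/1239 (T = 30/63 + 5/59 = 30*(1/63) + 5*(1/59) = 10/21 + 5/59 = 695/1239 ≈ 0.56094)
u = I*sqrt(26)/9 (u = sqrt(-42 + 2*8)/9 = sqrt(-42 + 16)/9 = sqrt(-26)/9 = (I*sqrt(26))/9 = I*sqrt(26)/9 ≈ 0.56656*I)
-123*(u + T) = -123*(I*sqrt(26)/9 + 695/1239) = -123*(695/1239 + I*sqrt(26)/9) = -28495/413 - 41*I*sqrt(26)/3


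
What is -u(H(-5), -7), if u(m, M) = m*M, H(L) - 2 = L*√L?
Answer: 14 - 35*I*√5 ≈ 14.0 - 78.262*I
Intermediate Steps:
H(L) = 2 + L^(3/2) (H(L) = 2 + L*√L = 2 + L^(3/2))
u(m, M) = M*m
-u(H(-5), -7) = -(-7)*(2 + (-5)^(3/2)) = -(-7)*(2 - 5*I*√5) = -(-14 + 35*I*√5) = 14 - 35*I*√5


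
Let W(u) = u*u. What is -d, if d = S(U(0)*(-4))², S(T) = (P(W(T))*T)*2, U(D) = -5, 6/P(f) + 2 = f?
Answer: -14400/39601 ≈ -0.36363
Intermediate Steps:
W(u) = u²
P(f) = 6/(-2 + f)
S(T) = 12*T/(-2 + T²) (S(T) = ((6/(-2 + T²))*T)*2 = (6*T/(-2 + T²))*2 = 12*T/(-2 + T²))
d = 14400/39601 (d = (12*(-5*(-4))/(-2 + (-5*(-4))²))² = (12*20/(-2 + 20²))² = (12*20/(-2 + 400))² = (12*20/398)² = (12*20*(1/398))² = (120/199)² = 14400/39601 ≈ 0.36363)
-d = -1*14400/39601 = -14400/39601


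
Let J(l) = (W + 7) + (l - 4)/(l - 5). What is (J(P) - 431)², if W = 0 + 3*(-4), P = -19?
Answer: 109014481/576 ≈ 1.8926e+5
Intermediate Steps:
W = -12 (W = 0 - 12 = -12)
J(l) = -5 + (-4 + l)/(-5 + l) (J(l) = (-12 + 7) + (l - 4)/(l - 5) = -5 + (-4 + l)/(-5 + l))
(J(P) - 431)² = ((21 - 4*(-19))/(-5 - 19) - 431)² = ((21 + 76)/(-24) - 431)² = (-1/24*97 - 431)² = (-97/24 - 431)² = (-10441/24)² = 109014481/576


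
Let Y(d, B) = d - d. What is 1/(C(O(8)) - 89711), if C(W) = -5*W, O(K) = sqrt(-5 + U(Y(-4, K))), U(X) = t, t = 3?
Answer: I/(-89711*I + 5*sqrt(2)) ≈ -1.1147e-5 + 8.786e-10*I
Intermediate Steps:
Y(d, B) = 0
U(X) = 3
O(K) = I*sqrt(2) (O(K) = sqrt(-5 + 3) = sqrt(-2) = I*sqrt(2))
1/(C(O(8)) - 89711) = 1/(-5*I*sqrt(2) - 89711) = 1/(-89711 - 5*I*sqrt(2))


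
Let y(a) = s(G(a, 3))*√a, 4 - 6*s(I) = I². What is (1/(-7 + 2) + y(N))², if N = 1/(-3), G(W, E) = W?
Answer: (-162 + 175*I*√3)²/656100 ≈ -0.10003 - 0.14968*I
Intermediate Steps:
N = -⅓ ≈ -0.33333
s(I) = ⅔ - I²/6
y(a) = √a*(⅔ - a²/6) (y(a) = (⅔ - a²/6)*√a = √a*(⅔ - a²/6))
(1/(-7 + 2) + y(N))² = (1/(-7 + 2) + √(-⅓)*(4 - (-⅓)²)/6)² = (1/(-5) + (I*√3/3)*(4 - 1*⅑)/6)² = (-⅕ + (I*√3/3)*(4 - ⅑)/6)² = (-⅕ + (⅙)*(I*√3/3)*(35/9))² = (-⅕ + 35*I*√3/162)²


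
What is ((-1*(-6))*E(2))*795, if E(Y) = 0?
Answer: 0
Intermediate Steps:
((-1*(-6))*E(2))*795 = (-1*(-6)*0)*795 = (6*0)*795 = 0*795 = 0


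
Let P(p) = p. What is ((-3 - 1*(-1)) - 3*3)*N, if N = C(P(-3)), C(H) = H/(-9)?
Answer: -11/3 ≈ -3.6667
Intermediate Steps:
C(H) = -H/9 (C(H) = H*(-⅑) = -H/9)
N = ⅓ (N = -⅑*(-3) = ⅓ ≈ 0.33333)
((-3 - 1*(-1)) - 3*3)*N = ((-3 - 1*(-1)) - 3*3)*(⅓) = ((-3 + 1) - 9)*(⅓) = (-2 - 9)*(⅓) = -11*⅓ = -11/3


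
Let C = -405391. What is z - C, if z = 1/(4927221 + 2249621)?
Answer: 2909427155223/7176842 ≈ 4.0539e+5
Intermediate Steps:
z = 1/7176842 ≈ 1.3934e-7
z - C = 1/7176842 - 1*(-405391) = 1/7176842 + 405391 = 2909427155223/7176842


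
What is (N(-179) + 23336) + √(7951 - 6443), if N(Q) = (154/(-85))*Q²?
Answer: -2950754/85 + 2*√377 ≈ -34676.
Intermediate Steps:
N(Q) = -154*Q²/85 (N(Q) = (154*(-1/85))*Q² = -154*Q²/85)
(N(-179) + 23336) + √(7951 - 6443) = (-154/85*(-179)² + 23336) + √(7951 - 6443) = (-154/85*32041 + 23336) + √1508 = (-4934314/85 + 23336) + 2*√377 = -2950754/85 + 2*√377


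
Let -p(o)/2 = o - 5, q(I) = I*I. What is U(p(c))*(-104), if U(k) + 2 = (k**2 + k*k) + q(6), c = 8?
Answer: -11024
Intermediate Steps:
q(I) = I**2
p(o) = 10 - 2*o (p(o) = -2*(o - 5) = -2*(-5 + o) = 10 - 2*o)
U(k) = 34 + 2*k**2 (U(k) = -2 + ((k**2 + k*k) + 6**2) = -2 + ((k**2 + k**2) + 36) = -2 + (2*k**2 + 36) = -2 + (36 + 2*k**2) = 34 + 2*k**2)
U(p(c))*(-104) = (34 + 2*(10 - 2*8)**2)*(-104) = (34 + 2*(10 - 16)**2)*(-104) = (34 + 2*(-6)**2)*(-104) = (34 + 2*36)*(-104) = (34 + 72)*(-104) = 106*(-104) = -11024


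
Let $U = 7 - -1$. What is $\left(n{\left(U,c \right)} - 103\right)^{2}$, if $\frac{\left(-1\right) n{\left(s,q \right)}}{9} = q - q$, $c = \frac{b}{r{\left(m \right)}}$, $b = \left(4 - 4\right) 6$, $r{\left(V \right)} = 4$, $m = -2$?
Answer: $10609$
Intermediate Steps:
$b = 0$ ($b = 0 \cdot 6 = 0$)
$U = 8$ ($U = 7 + 1 = 8$)
$c = 0$ ($c = \frac{0}{4} = 0 \cdot \frac{1}{4} = 0$)
$n{\left(s,q \right)} = 0$ ($n{\left(s,q \right)} = - 9 \left(q - q\right) = \left(-9\right) 0 = 0$)
$\left(n{\left(U,c \right)} - 103\right)^{2} = \left(0 - 103\right)^{2} = \left(-103\right)^{2} = 10609$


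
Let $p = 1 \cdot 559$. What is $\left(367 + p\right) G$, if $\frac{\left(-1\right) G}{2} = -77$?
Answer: $142604$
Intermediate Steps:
$G = 154$ ($G = \left(-2\right) \left(-77\right) = 154$)
$p = 559$
$\left(367 + p\right) G = \left(367 + 559\right) 154 = 926 \cdot 154 = 142604$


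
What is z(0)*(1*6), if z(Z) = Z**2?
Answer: 0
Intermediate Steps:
z(0)*(1*6) = 0**2*(1*6) = 0*6 = 0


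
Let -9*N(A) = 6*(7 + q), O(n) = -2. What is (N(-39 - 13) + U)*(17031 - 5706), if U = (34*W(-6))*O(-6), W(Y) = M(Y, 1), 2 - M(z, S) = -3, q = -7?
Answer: -3850500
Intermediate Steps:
M(z, S) = 5 (M(z, S) = 2 - 1*(-3) = 2 + 3 = 5)
W(Y) = 5
N(A) = 0 (N(A) = -2*(7 - 7)/3 = -2*0/3 = -⅑*0 = 0)
U = -340 (U = (34*5)*(-2) = 170*(-2) = -340)
(N(-39 - 13) + U)*(17031 - 5706) = (0 - 340)*(17031 - 5706) = -340*11325 = -3850500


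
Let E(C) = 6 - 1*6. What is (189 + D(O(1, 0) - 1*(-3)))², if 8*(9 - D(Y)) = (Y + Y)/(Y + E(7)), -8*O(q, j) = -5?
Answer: 625681/16 ≈ 39105.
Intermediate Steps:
O(q, j) = 5/8 (O(q, j) = -⅛*(-5) = 5/8)
E(C) = 0 (E(C) = 6 - 6 = 0)
D(Y) = 35/4 (D(Y) = 9 - (Y + Y)/(8*(Y + 0)) = 9 - 2*Y/(8*Y) = 9 - ⅛*2 = 9 - ¼ = 35/4)
(189 + D(O(1, 0) - 1*(-3)))² = (189 + 35/4)² = (791/4)² = 625681/16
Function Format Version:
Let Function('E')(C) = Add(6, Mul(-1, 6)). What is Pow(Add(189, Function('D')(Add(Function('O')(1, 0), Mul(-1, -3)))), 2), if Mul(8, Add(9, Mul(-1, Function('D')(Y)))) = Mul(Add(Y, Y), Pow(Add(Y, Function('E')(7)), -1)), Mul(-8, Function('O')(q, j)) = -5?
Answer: Rational(625681, 16) ≈ 39105.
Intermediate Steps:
Function('O')(q, j) = Rational(5, 8) (Function('O')(q, j) = Mul(Rational(-1, 8), -5) = Rational(5, 8))
Function('E')(C) = 0 (Function('E')(C) = Add(6, -6) = 0)
Function('D')(Y) = Rational(35, 4) (Function('D')(Y) = Add(9, Mul(Rational(-1, 8), Mul(Add(Y, Y), Pow(Add(Y, 0), -1)))) = Add(9, Mul(Rational(-1, 8), Mul(Mul(2, Y), Pow(Y, -1)))) = Add(9, Mul(Rational(-1, 8), 2)) = Add(9, Rational(-1, 4)) = Rational(35, 4))
Pow(Add(189, Function('D')(Add(Function('O')(1, 0), Mul(-1, -3)))), 2) = Pow(Add(189, Rational(35, 4)), 2) = Pow(Rational(791, 4), 2) = Rational(625681, 16)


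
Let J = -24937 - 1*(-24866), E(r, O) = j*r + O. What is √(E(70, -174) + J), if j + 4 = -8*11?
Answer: I*√6685 ≈ 81.762*I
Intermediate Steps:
j = -92 (j = -4 - 8*11 = -4 - 88 = -92)
E(r, O) = O - 92*r (E(r, O) = -92*r + O = O - 92*r)
J = -71 (J = -24937 + 24866 = -71)
√(E(70, -174) + J) = √((-174 - 92*70) - 71) = √((-174 - 6440) - 71) = √(-6614 - 71) = √(-6685) = I*√6685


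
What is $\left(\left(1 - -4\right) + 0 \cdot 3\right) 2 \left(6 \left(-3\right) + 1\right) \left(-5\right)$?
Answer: $850$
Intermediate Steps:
$\left(\left(1 - -4\right) + 0 \cdot 3\right) 2 \left(6 \left(-3\right) + 1\right) \left(-5\right) = \left(\left(1 + 4\right) + 0\right) 2 \left(-18 + 1\right) \left(-5\right) = \left(5 + 0\right) 2 \left(\left(-17\right) \left(-5\right)\right) = 5 \cdot 2 \cdot 85 = 10 \cdot 85 = 850$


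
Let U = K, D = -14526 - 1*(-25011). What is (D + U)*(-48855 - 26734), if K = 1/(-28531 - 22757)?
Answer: -40648338430931/51288 ≈ -7.9255e+8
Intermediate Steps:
D = 10485 (D = -14526 + 25011 = 10485)
K = -1/51288 (K = 1/(-51288) = -1/51288 ≈ -1.9498e-5)
U = -1/51288 ≈ -1.9498e-5
(D + U)*(-48855 - 26734) = (10485 - 1/51288)*(-48855 - 26734) = (537754679/51288)*(-75589) = -40648338430931/51288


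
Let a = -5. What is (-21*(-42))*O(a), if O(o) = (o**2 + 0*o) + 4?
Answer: 25578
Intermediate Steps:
O(o) = 4 + o**2 (O(o) = (o**2 + 0) + 4 = o**2 + 4 = 4 + o**2)
(-21*(-42))*O(a) = (-21*(-42))*(4 + (-5)**2) = 882*(4 + 25) = 882*29 = 25578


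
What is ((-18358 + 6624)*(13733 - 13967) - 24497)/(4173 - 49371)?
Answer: -2721259/45198 ≈ -60.208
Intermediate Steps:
((-18358 + 6624)*(13733 - 13967) - 24497)/(4173 - 49371) = (-11734*(-234) - 24497)/(-45198) = (2745756 - 24497)*(-1/45198) = 2721259*(-1/45198) = -2721259/45198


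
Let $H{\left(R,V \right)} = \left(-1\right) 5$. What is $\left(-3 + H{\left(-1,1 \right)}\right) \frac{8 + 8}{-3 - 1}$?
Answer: $32$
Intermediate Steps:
$H{\left(R,V \right)} = -5$
$\left(-3 + H{\left(-1,1 \right)}\right) \frac{8 + 8}{-3 - 1} = \left(-3 - 5\right) \frac{8 + 8}{-3 - 1} = - 8 \frac{16}{-4} = - 8 \cdot 16 \left(- \frac{1}{4}\right) = \left(-8\right) \left(-4\right) = 32$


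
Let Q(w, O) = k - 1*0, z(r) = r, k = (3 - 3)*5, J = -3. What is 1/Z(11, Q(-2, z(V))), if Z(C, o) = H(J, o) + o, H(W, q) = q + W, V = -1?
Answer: -⅓ ≈ -0.33333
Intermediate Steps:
k = 0 (k = 0*5 = 0)
H(W, q) = W + q
Q(w, O) = 0 (Q(w, O) = 0 - 1*0 = 0 + 0 = 0)
Z(C, o) = -3 + 2*o (Z(C, o) = (-3 + o) + o = -3 + 2*o)
1/Z(11, Q(-2, z(V))) = 1/(-3 + 2*0) = 1/(-3 + 0) = 1/(-3) = -⅓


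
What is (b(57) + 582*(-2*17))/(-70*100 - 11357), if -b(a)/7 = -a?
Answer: 6463/6119 ≈ 1.0562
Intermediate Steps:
b(a) = 7*a (b(a) = -(-7)*a = 7*a)
(b(57) + 582*(-2*17))/(-70*100 - 11357) = (7*57 + 582*(-2*17))/(-70*100 - 11357) = (399 + 582*(-34))/(-7000 - 11357) = (399 - 19788)/(-18357) = -19389*(-1/18357) = 6463/6119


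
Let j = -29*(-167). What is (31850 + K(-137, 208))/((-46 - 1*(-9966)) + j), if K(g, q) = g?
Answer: 10571/4921 ≈ 2.1481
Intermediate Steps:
j = 4843
(31850 + K(-137, 208))/((-46 - 1*(-9966)) + j) = (31850 - 137)/((-46 - 1*(-9966)) + 4843) = 31713/((-46 + 9966) + 4843) = 31713/(9920 + 4843) = 31713/14763 = 31713*(1/14763) = 10571/4921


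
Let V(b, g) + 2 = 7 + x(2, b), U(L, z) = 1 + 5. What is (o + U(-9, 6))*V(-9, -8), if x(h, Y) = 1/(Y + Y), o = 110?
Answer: 5162/9 ≈ 573.56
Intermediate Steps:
x(h, Y) = 1/(2*Y)
U(L, z) = 6
V(b, g) = 5 + 1/(2*b) (V(b, g) = -2 + (7 + 1/(2*b)) = 5 + 1/(2*b))
(o + U(-9, 6))*V(-9, -8) = (110 + 6)*(5 + (1/2)/(-9)) = 116*(5 + (1/2)*(-1/9)) = 116*(5 - 1/18) = 116*(89/18) = 5162/9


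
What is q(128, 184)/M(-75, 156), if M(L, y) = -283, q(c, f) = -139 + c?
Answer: 11/283 ≈ 0.038869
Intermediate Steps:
q(128, 184)/M(-75, 156) = (-139 + 128)/(-283) = -11*(-1/283) = 11/283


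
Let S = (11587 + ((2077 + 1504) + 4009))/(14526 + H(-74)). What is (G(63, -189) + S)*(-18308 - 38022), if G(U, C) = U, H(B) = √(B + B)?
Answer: 28165*(-126*√37 + 934315*I)/(√37 - 7263*I) ≈ -3.6232e+6 + 62.281*I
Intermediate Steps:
H(B) = √2*√B (H(B) = √(2*B) = √2*√B)
S = 19177/(14526 + 2*I*√37) (S = (11587 + ((2077 + 1504) + 4009))/(14526 + √2*√(-74)) = (11587 + (3581 + 4009))/(14526 + √2*(I*√74)) = (11587 + 7590)/(14526 + 2*I*√37) = 19177/(14526 + 2*I*√37) ≈ 1.3202 - 0.0011057*I)
(G(63, -189) + S)*(-18308 - 38022) = (63 + (139282551/105502412 - 19177*I*√37/105502412))*(-18308 - 38022) = (6785934507/105502412 - 19177*I*√37/105502412)*(-56330) = -191125845389655/52751206 + 540120205*I*√37/52751206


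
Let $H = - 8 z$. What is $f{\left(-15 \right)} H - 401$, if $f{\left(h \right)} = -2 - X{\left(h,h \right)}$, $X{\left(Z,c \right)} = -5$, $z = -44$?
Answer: $655$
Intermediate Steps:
$f{\left(h \right)} = 3$ ($f{\left(h \right)} = -2 - -5 = -2 + 5 = 3$)
$H = 352$ ($H = \left(-8\right) \left(-44\right) = 352$)
$f{\left(-15 \right)} H - 401 = 3 \cdot 352 - 401 = 1056 - 401 = 655$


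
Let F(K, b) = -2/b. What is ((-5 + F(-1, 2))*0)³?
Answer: 0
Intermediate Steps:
((-5 + F(-1, 2))*0)³ = ((-5 - 2/2)*0)³ = ((-5 - 2*½)*0)³ = ((-5 - 1)*0)³ = (-6*0)³ = 0³ = 0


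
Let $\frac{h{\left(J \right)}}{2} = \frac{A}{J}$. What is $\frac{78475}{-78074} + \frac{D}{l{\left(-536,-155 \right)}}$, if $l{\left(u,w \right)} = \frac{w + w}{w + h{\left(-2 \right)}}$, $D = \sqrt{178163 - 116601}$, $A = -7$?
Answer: $- \frac{78475}{78074} + \frac{74 \sqrt{61562}}{155} \approx 117.45$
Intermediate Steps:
$h{\left(J \right)} = - \frac{14}{J}$ ($h{\left(J \right)} = 2 \left(- \frac{7}{J}\right) = - \frac{14}{J}$)
$D = \sqrt{61562} \approx 248.12$
$l{\left(u,w \right)} = \frac{2 w}{7 + w}$ ($l{\left(u,w \right)} = \frac{w + w}{w - \frac{14}{-2}} = \frac{2 w}{w - -7} = \frac{2 w}{w + 7} = \frac{2 w}{7 + w}$)
$\frac{78475}{-78074} + \frac{D}{l{\left(-536,-155 \right)}} = \frac{78475}{-78074} + \frac{\sqrt{61562}}{2 \left(-155\right) \frac{1}{7 - 155}} = 78475 \left(- \frac{1}{78074}\right) + \frac{\sqrt{61562}}{2 \left(-155\right) \frac{1}{-148}} = - \frac{78475}{78074} + \frac{\sqrt{61562}}{2 \left(-155\right) \left(- \frac{1}{148}\right)} = - \frac{78475}{78074} + \frac{\sqrt{61562}}{\frac{155}{74}} = - \frac{78475}{78074} + \sqrt{61562} \cdot \frac{74}{155} = - \frac{78475}{78074} + \frac{74 \sqrt{61562}}{155}$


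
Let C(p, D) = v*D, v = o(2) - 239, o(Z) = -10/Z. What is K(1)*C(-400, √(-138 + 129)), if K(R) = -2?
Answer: 1464*I ≈ 1464.0*I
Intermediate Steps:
v = -244 (v = -10/2 - 239 = -10*½ - 239 = -5 - 239 = -244)
C(p, D) = -244*D
K(1)*C(-400, √(-138 + 129)) = -(-488)*√(-138 + 129) = -(-488)*√(-9) = -(-488)*3*I = -(-1464)*I = 1464*I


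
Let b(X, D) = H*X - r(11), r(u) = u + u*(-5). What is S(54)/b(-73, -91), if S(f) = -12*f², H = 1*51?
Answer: 34992/3679 ≈ 9.5113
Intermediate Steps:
r(u) = -4*u (r(u) = u - 5*u = -4*u)
H = 51
b(X, D) = 44 + 51*X (b(X, D) = 51*X - (-4)*11 = 51*X - 1*(-44) = 51*X + 44 = 44 + 51*X)
S(54)/b(-73, -91) = (-12*54²)/(44 + 51*(-73)) = (-12*2916)/(44 - 3723) = -34992/(-3679) = -34992*(-1/3679) = 34992/3679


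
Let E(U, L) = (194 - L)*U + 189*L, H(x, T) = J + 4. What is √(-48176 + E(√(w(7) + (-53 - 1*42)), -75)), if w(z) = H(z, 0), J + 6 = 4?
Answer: √(-62351 + 269*I*√93) ≈ 5.1934 + 249.76*I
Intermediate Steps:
J = -2 (J = -6 + 4 = -2)
H(x, T) = 2 (H(x, T) = -2 + 4 = 2)
w(z) = 2
E(U, L) = 189*L + U*(194 - L) (E(U, L) = U*(194 - L) + 189*L = 189*L + U*(194 - L))
√(-48176 + E(√(w(7) + (-53 - 1*42)), -75)) = √(-48176 + (189*(-75) + 194*√(2 + (-53 - 1*42)) - 1*(-75)*√(2 + (-53 - 1*42)))) = √(-48176 + (-14175 + 194*√(2 + (-53 - 42)) - 1*(-75)*√(2 + (-53 - 42)))) = √(-48176 + (-14175 + 194*√(2 - 95) - 1*(-75)*√(2 - 95))) = √(-48176 + (-14175 + 194*√(-93) - 1*(-75)*√(-93))) = √(-48176 + (-14175 + 194*(I*√93) - 1*(-75)*I*√93)) = √(-48176 + (-14175 + 194*I*√93 + 75*I*√93)) = √(-48176 + (-14175 + 269*I*√93)) = √(-62351 + 269*I*√93)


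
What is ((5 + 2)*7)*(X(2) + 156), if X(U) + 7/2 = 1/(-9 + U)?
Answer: 14931/2 ≈ 7465.5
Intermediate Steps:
X(U) = -7/2 + 1/(-9 + U)
((5 + 2)*7)*(X(2) + 156) = ((5 + 2)*7)*((65 - 7*2)/(2*(-9 + 2)) + 156) = (7*7)*((1/2)*(65 - 14)/(-7) + 156) = 49*((1/2)*(-1/7)*51 + 156) = 49*(-51/14 + 156) = 49*(2133/14) = 14931/2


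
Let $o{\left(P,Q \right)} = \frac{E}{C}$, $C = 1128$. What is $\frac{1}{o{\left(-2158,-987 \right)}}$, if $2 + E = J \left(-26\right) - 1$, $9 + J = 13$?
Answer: $- \frac{1128}{107} \approx -10.542$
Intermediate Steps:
$J = 4$ ($J = -9 + 13 = 4$)
$E = -107$ ($E = -2 + \left(4 \left(-26\right) - 1\right) = -2 - 105 = -107$)
$o{\left(P,Q \right)} = - \frac{107}{1128}$
$\frac{1}{o{\left(-2158,-987 \right)}} = \frac{1}{- \frac{107}{1128}} = - \frac{1128}{107}$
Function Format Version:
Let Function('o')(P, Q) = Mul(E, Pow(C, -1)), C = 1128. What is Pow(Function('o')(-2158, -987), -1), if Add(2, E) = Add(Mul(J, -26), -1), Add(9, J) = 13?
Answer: Rational(-1128, 107) ≈ -10.542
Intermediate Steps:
J = 4 (J = Add(-9, 13) = 4)
E = -107 (E = Add(-2, Add(Mul(4, -26), -1)) = Add(-2, Add(-104, -1)) = Add(-2, -105) = -107)
Function('o')(P, Q) = Rational(-107, 1128) (Function('o')(P, Q) = Mul(-107, Pow(1128, -1)) = Mul(-107, Rational(1, 1128)) = Rational(-107, 1128))
Pow(Function('o')(-2158, -987), -1) = Pow(Rational(-107, 1128), -1) = Rational(-1128, 107)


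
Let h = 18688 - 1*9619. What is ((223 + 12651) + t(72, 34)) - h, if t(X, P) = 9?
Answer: 3814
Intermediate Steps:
h = 9069 (h = 18688 - 9619 = 9069)
((223 + 12651) + t(72, 34)) - h = ((223 + 12651) + 9) - 1*9069 = (12874 + 9) - 9069 = 12883 - 9069 = 3814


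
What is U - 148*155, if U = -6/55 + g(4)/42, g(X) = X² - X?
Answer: -8831832/385 ≈ -22940.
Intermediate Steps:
U = 68/385 (U = -6/55 + (4*(-1 + 4))/42 = -6*1/55 + (4*3)*(1/42) = -6/55 + 12*(1/42) = -6/55 + 2/7 = 68/385 ≈ 0.17662)
U - 148*155 = 68/385 - 148*155 = 68/385 - 22940 = -8831832/385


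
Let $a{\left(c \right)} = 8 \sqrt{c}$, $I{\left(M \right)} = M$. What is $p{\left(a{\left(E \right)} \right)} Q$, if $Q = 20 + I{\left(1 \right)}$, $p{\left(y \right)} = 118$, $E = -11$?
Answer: $2478$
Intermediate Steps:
$Q = 21$ ($Q = 20 + 1 = 21$)
$p{\left(a{\left(E \right)} \right)} Q = 118 \cdot 21 = 2478$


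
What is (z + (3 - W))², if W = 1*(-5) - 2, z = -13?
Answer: 9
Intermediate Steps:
W = -7 (W = -5 - 2 = -7)
(z + (3 - W))² = (-13 + (3 - 1*(-7)))² = (-13 + (3 + 7))² = (-13 + 10)² = (-3)² = 9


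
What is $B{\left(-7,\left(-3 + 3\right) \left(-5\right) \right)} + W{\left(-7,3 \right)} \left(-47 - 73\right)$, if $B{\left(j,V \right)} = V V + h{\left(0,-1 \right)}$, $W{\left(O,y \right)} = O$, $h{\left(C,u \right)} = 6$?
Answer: $846$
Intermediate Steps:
$B{\left(j,V \right)} = 6 + V^{2}$ ($B{\left(j,V \right)} = V V + 6 = V^{2} + 6 = 6 + V^{2}$)
$B{\left(-7,\left(-3 + 3\right) \left(-5\right) \right)} + W{\left(-7,3 \right)} \left(-47 - 73\right) = \left(6 + \left(\left(-3 + 3\right) \left(-5\right)\right)^{2}\right) - 7 \left(-47 - 73\right) = \left(6 + \left(0 \left(-5\right)\right)^{2}\right) - -840 = \left(6 + 0^{2}\right) + 840 = \left(6 + 0\right) + 840 = 6 + 840 = 846$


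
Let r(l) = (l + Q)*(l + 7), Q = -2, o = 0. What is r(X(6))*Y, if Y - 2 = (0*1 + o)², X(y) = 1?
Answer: -16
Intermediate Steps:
r(l) = (-2 + l)*(7 + l) (r(l) = (l - 2)*(l + 7) = (-2 + l)*(7 + l))
Y = 2 (Y = 2 + (0*1 + 0)² = 2 + (0 + 0)² = 2 + 0² = 2 + 0 = 2)
r(X(6))*Y = (-14 + 1² + 5*1)*2 = (-14 + 1 + 5)*2 = -8*2 = -16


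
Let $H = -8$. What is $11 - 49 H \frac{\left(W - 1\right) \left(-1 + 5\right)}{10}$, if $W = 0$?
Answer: $- \frac{729}{5} \approx -145.8$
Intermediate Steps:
$11 - 49 H \frac{\left(W - 1\right) \left(-1 + 5\right)}{10} = 11 - 49 \left(- 8 \frac{\left(0 - 1\right) \left(-1 + 5\right)}{10}\right) = 11 - 49 \left(- 8 \left(-1\right) 4 \cdot \frac{1}{10}\right) = 11 - 49 \left(- 8 \left(\left(-4\right) \frac{1}{10}\right)\right) = 11 - 49 \left(\left(-8\right) \left(- \frac{2}{5}\right)\right) = 11 - \frac{784}{5} = - \frac{729}{5}$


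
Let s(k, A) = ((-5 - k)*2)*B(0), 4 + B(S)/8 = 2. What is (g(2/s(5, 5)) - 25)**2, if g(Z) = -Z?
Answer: 16008001/25600 ≈ 625.31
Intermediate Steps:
B(S) = -16 (B(S) = -32 + 8*2 = -32 + 16 = -16)
s(k, A) = 160 + 32*k (s(k, A) = ((-5 - k)*2)*(-16) = (-10 - 2*k)*(-16) = 160 + 32*k)
(g(2/s(5, 5)) - 25)**2 = (-2/(160 + 32*5) - 25)**2 = (-2/(160 + 160) - 25)**2 = (-2/320 - 25)**2 = (-1*1/160 - 25)**2 = (-1/160 - 25)**2 = (-4001/160)**2 = 16008001/25600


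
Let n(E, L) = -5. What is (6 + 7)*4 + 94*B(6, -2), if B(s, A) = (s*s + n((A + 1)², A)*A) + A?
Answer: 4188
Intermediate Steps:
B(s, A) = s² - 4*A (B(s, A) = (s*s - 5*A) + A = (s² - 5*A) + A = s² - 4*A)
(6 + 7)*4 + 94*B(6, -2) = (6 + 7)*4 + 94*(6² - 4*(-2)) = 13*4 + 94*(36 + 8) = 52 + 94*44 = 52 + 4136 = 4188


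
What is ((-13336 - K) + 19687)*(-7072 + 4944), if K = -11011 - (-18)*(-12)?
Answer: -37405984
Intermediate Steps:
K = -11227 (K = -11011 - 1*216 = -11011 - 216 = -11227)
((-13336 - K) + 19687)*(-7072 + 4944) = ((-13336 - 1*(-11227)) + 19687)*(-7072 + 4944) = ((-13336 + 11227) + 19687)*(-2128) = (-2109 + 19687)*(-2128) = 17578*(-2128) = -37405984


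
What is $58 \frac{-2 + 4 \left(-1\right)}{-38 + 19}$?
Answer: $\frac{348}{19} \approx 18.316$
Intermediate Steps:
$58 \frac{-2 + 4 \left(-1\right)}{-38 + 19} = 58 \frac{-2 - 4}{-19} = 58 \left(\left(-6\right) \left(- \frac{1}{19}\right)\right) = 58 \cdot \frac{6}{19} = \frac{348}{19}$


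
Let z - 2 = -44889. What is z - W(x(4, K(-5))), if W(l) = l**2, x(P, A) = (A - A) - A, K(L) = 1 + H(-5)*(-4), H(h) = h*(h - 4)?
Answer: -76928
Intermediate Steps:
z = -44887 (z = 2 - 44889 = -44887)
H(h) = h*(-4 + h)
K(L) = -179 (K(L) = 1 - 5*(-4 - 5)*(-4) = 1 - 5*(-9)*(-4) = 1 + 45*(-4) = 1 - 180 = -179)
x(P, A) = -A (x(P, A) = 0 - A = -A)
z - W(x(4, K(-5))) = -44887 - (-1*(-179))**2 = -44887 - 1*179**2 = -44887 - 1*32041 = -44887 - 32041 = -76928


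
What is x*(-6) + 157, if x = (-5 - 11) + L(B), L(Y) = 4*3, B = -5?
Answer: 181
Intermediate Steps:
L(Y) = 12
x = -4 (x = (-5 - 11) + 12 = -16 + 12 = -4)
x*(-6) + 157 = -4*(-6) + 157 = 24 + 157 = 181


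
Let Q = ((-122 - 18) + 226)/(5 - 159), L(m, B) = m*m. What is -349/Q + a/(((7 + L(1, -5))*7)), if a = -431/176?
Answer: 264841755/423808 ≈ 624.91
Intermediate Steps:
L(m, B) = m²
Q = -43/77 (Q = (-140 + 226)/(-154) = 86*(-1/154) = -43/77 ≈ -0.55844)
a = -431/176 (a = -431*1/176 = -431/176 ≈ -2.4489)
-349/Q + a/(((7 + L(1, -5))*7)) = -349/(-43/77) - 431*1/(7*(7 + 1²))/176 = -349*(-77/43) - 431*1/(7*(7 + 1))/176 = 26873/43 - 431/(176*(8*7)) = 26873/43 - 431/176/56 = 26873/43 - 431/176*1/56 = 26873/43 - 431/9856 = 264841755/423808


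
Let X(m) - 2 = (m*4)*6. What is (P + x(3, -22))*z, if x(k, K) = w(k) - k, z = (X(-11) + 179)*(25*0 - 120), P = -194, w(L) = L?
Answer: -1932240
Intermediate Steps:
X(m) = 2 + 24*m (X(m) = 2 + (m*4)*6 = 2 + (4*m)*6 = 2 + 24*m)
z = 9960 (z = ((2 + 24*(-11)) + 179)*(25*0 - 120) = ((2 - 264) + 179)*(0 - 120) = (-262 + 179)*(-120) = -83*(-120) = 9960)
x(k, K) = 0 (x(k, K) = k - k = 0)
(P + x(3, -22))*z = (-194 + 0)*9960 = -194*9960 = -1932240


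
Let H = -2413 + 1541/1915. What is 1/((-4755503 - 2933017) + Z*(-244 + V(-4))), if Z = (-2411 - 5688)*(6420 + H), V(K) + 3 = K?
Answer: 1915/15587282785354 ≈ 1.2286e-10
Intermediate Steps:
V(K) = -3 + K
H = -4619354/1915 (H = -2413 + 1541*(1/1915) = -2413 + 1541/1915 = -4619354/1915 ≈ -2412.2)
Z = -62159387654/1915 (Z = (-2411 - 5688)*(6420 - 4619354/1915) = -8099*7674946/1915 = -62159387654/1915 ≈ -3.2459e+7)
1/((-4755503 - 2933017) + Z*(-244 + V(-4))) = 1/((-4755503 - 2933017) - 62159387654*(-244 + (-3 - 4))/1915) = 1/(-7688520 - 62159387654*(-244 - 7)/1915) = 1/(-7688520 - 62159387654/1915*(-251)) = 1/(-7688520 + 15602006301154/1915) = 1/(15587282785354/1915) = 1915/15587282785354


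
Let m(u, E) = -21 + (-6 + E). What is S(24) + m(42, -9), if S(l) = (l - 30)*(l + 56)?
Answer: -516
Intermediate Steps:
m(u, E) = -27 + E
S(l) = (-30 + l)*(56 + l)
S(24) + m(42, -9) = (-1680 + 24**2 + 26*24) + (-27 - 9) = (-1680 + 576 + 624) - 36 = -480 - 36 = -516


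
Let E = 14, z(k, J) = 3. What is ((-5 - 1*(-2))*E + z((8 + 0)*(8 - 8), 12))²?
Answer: 1521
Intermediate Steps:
((-5 - 1*(-2))*E + z((8 + 0)*(8 - 8), 12))² = ((-5 - 1*(-2))*14 + 3)² = ((-5 + 2)*14 + 3)² = (-3*14 + 3)² = (-42 + 3)² = (-39)² = 1521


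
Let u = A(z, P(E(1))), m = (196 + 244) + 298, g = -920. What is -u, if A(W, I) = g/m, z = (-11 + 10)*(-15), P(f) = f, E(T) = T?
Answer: 460/369 ≈ 1.2466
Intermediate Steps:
m = 738 (m = 440 + 298 = 738)
z = 15 (z = -1*(-15) = 15)
A(W, I) = -460/369 (A(W, I) = -920/738 = -920*1/738 = -460/369)
u = -460/369 ≈ -1.2466
-u = -1*(-460/369) = 460/369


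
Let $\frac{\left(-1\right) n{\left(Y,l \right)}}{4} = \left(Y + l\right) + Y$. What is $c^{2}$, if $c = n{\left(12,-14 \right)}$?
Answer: $1600$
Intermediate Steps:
$n{\left(Y,l \right)} = - 8 Y - 4 l$ ($n{\left(Y,l \right)} = - 4 \left(\left(Y + l\right) + Y\right) = - 4 \left(l + 2 Y\right) = - 8 Y - 4 l$)
$c = -40$ ($c = \left(-8\right) 12 - -56 = -96 + 56 = -40$)
$c^{2} = \left(-40\right)^{2} = 1600$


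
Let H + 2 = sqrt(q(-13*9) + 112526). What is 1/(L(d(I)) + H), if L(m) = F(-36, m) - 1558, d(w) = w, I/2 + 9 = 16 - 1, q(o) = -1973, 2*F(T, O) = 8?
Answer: -1556/2310583 - sqrt(110553)/2310583 ≈ -0.00081732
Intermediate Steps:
F(T, O) = 4 (F(T, O) = (1/2)*8 = 4)
I = 12 (I = -18 + 2*(16 - 1) = -18 + 2*15 = -18 + 30 = 12)
L(m) = -1554 (L(m) = 4 - 1558 = -1554)
H = -2 + sqrt(110553) (H = -2 + sqrt(-1973 + 112526) = -2 + sqrt(110553) ≈ 330.50)
1/(L(d(I)) + H) = 1/(-1554 + (-2 + sqrt(110553))) = 1/(-1556 + sqrt(110553))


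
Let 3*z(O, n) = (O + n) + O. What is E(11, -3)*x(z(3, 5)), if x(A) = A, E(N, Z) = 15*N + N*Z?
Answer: 484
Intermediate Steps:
z(O, n) = n/3 + 2*O/3 (z(O, n) = ((O + n) + O)/3 = (n + 2*O)/3 = n/3 + 2*O/3)
E(11, -3)*x(z(3, 5)) = (11*(15 - 3))*((⅓)*5 + (⅔)*3) = (11*12)*(5/3 + 2) = 132*(11/3) = 484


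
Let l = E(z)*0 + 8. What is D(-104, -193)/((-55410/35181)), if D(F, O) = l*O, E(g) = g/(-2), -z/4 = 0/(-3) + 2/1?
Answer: 9053244/9235 ≈ 980.32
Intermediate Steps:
z = -8 (z = -4*(0/(-3) + 2/1) = -4*(0*(-⅓) + 2*1) = -4*(0 + 2) = -4*2 = -8)
E(g) = -g/2
l = 8 (l = -½*(-8)*0 + 8 = 4*0 + 8 = 0 + 8 = 8)
D(F, O) = 8*O
D(-104, -193)/((-55410/35181)) = (8*(-193))/((-55410/35181)) = -1544/((-55410*1/35181)) = -1544/(-18470/11727) = -1544*(-11727/18470) = 9053244/9235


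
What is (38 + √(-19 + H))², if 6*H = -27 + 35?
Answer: (114 + I*√159)²/9 ≈ 1426.3 + 319.44*I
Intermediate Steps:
H = 4/3 (H = (-27 + 35)/6 = (⅙)*8 = 4/3 ≈ 1.3333)
(38 + √(-19 + H))² = (38 + √(-19 + 4/3))² = (38 + √(-53/3))² = (38 + I*√159/3)²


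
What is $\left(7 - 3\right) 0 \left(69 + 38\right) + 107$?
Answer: $107$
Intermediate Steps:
$\left(7 - 3\right) 0 \left(69 + 38\right) + 107 = 4 \cdot 0 \cdot 107 + 107 = 0 \cdot 107 + 107 = 0 + 107 = 107$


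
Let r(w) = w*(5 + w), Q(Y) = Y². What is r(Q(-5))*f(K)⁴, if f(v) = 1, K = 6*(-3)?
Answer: 750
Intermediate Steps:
K = -18
r(Q(-5))*f(K)⁴ = ((-5)²*(5 + (-5)²))*1⁴ = (25*(5 + 25))*1 = (25*30)*1 = 750*1 = 750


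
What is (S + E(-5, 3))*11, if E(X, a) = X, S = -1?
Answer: -66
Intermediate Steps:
(S + E(-5, 3))*11 = (-1 - 5)*11 = -6*11 = -66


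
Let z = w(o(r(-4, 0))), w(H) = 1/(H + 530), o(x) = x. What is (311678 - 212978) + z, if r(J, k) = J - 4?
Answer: 51521401/522 ≈ 98700.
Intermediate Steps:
r(J, k) = -4 + J
w(H) = 1/(530 + H)
z = 1/522 (z = 1/(530 + (-4 - 4)) = 1/(530 - 8) = 1/522 ≈ 0.0019157)
(311678 - 212978) + z = (311678 - 212978) + 1/522 = 98700 + 1/522 = 51521401/522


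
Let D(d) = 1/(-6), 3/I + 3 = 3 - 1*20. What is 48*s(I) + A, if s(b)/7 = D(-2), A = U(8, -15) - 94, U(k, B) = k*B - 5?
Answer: -275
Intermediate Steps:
U(k, B) = -5 + B*k (U(k, B) = B*k - 5 = -5 + B*k)
I = -3/20 (I = 3/(-3 + (3 - 1*20)) = 3/(-3 + (3 - 20)) = 3/(-3 - 17) = 3/(-20) = 3*(-1/20) = -3/20 ≈ -0.15000)
D(d) = -⅙ (D(d) = 1*(-⅙) = -⅙)
A = -219 (A = (-5 - 15*8) - 94 = (-5 - 120) - 94 = -125 - 94 = -219)
s(b) = -7/6 (s(b) = 7*(-⅙) = -7/6)
48*s(I) + A = 48*(-7/6) - 219 = -56 - 219 = -275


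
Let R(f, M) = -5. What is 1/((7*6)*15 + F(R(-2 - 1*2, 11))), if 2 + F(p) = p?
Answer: 1/623 ≈ 0.0016051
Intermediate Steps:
F(p) = -2 + p
1/((7*6)*15 + F(R(-2 - 1*2, 11))) = 1/((7*6)*15 + (-2 - 5)) = 1/(42*15 - 7) = 1/(630 - 7) = 1/623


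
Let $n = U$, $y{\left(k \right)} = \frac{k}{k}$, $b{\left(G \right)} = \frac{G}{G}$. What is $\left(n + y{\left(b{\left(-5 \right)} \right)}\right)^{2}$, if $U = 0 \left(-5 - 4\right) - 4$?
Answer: $9$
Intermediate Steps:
$b{\left(G \right)} = 1$
$y{\left(k \right)} = 1$
$U = -4$ ($U = 0 \left(-9\right) - 4 = 0 - 4 = -4$)
$n = -4$
$\left(n + y{\left(b{\left(-5 \right)} \right)}\right)^{2} = \left(-4 + 1\right)^{2} = \left(-3\right)^{2} = 9$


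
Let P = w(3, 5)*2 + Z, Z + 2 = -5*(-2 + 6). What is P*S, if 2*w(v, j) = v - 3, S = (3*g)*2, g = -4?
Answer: 528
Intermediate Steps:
Z = -22 (Z = -2 - 5*(-2 + 6) = -2 - 5*4 = -2 - 20 = -22)
S = -24 (S = (3*(-4))*2 = -12*2 = -24)
w(v, j) = -3/2 + v/2 (w(v, j) = (v - 3)/2 = (-3 + v)/2 = -3/2 + v/2)
P = -22 (P = (-3/2 + (½)*3)*2 - 22 = (-3/2 + 3/2)*2 - 22 = 0*2 - 22 = 0 - 22 = -22)
P*S = -22*(-24) = 528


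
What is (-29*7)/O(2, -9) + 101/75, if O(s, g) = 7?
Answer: -2074/75 ≈ -27.653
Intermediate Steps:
(-29*7)/O(2, -9) + 101/75 = -29*7/7 + 101/75 = -203*⅐ + 101*(1/75) = -29 + 101/75 = -2074/75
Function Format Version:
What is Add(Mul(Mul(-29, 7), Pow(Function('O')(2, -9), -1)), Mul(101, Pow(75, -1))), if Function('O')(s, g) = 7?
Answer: Rational(-2074, 75) ≈ -27.653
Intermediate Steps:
Add(Mul(Mul(-29, 7), Pow(Function('O')(2, -9), -1)), Mul(101, Pow(75, -1))) = Add(Mul(Mul(-29, 7), Pow(7, -1)), Mul(101, Pow(75, -1))) = Add(Mul(-203, Rational(1, 7)), Mul(101, Rational(1, 75))) = Add(-29, Rational(101, 75)) = Rational(-2074, 75)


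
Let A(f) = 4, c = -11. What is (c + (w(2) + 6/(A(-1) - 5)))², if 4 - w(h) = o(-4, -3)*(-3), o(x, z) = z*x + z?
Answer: 196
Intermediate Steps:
o(x, z) = z + x*z (o(x, z) = x*z + z = z + x*z)
w(h) = 31 (w(h) = 4 - (-3*(1 - 4))*(-3) = 4 - (-3*(-3))*(-3) = 4 - 9*(-3) = 4 - 1*(-27) = 4 + 27 = 31)
(c + (w(2) + 6/(A(-1) - 5)))² = (-11 + (31 + 6/(4 - 5)))² = (-11 + (31 + 6/(-1)))² = (-11 + (31 - 1*6))² = (-11 + (31 - 6))² = (-11 + 25)² = 14² = 196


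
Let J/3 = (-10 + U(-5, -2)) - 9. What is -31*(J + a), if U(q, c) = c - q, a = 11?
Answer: 1147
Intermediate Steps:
J = -48 (J = 3*((-10 + (-2 - 1*(-5))) - 9) = 3*((-10 + (-2 + 5)) - 9) = 3*((-10 + 3) - 9) = 3*(-7 - 9) = 3*(-16) = -48)
-31*(J + a) = -31*(-48 + 11) = -31*(-37) = 1147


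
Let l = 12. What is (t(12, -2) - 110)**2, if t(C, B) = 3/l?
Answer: 192721/16 ≈ 12045.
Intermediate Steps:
t(C, B) = 1/4 (t(C, B) = 3/12 = 3*(1/12) = 1/4)
(t(12, -2) - 110)**2 = (1/4 - 110)**2 = (-439/4)**2 = 192721/16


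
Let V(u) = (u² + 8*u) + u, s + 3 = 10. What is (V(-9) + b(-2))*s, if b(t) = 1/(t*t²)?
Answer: -7/8 ≈ -0.87500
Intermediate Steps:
s = 7 (s = -3 + 10 = 7)
V(u) = u² + 9*u
b(t) = t⁻³ (b(t) = 1/(t³) = t⁻³)
(V(-9) + b(-2))*s = (-9*(9 - 9) + (-2)⁻³)*7 = (-9*0 - ⅛)*7 = (0 - ⅛)*7 = -⅛*7 = -7/8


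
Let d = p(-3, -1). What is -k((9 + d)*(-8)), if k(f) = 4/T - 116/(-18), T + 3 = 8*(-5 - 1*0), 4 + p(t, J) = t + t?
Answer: -2458/387 ≈ -6.3514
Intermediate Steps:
p(t, J) = -4 + 2*t (p(t, J) = -4 + (t + t) = -4 + 2*t)
d = -10 (d = -4 + 2*(-3) = -4 - 6 = -10)
T = -43 (T = -3 + 8*(-5 - 1*0) = -3 + 8*(-5 + 0) = -3 + 8*(-5) = -3 - 40 = -43)
k(f) = 2458/387 (k(f) = 4/(-43) - 116/(-18) = 4*(-1/43) - 116*(-1/18) = -4/43 + 58/9 = 2458/387)
-k((9 + d)*(-8)) = -1*2458/387 = -2458/387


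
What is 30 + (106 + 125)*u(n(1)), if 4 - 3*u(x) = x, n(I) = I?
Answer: 261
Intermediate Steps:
u(x) = 4/3 - x/3
30 + (106 + 125)*u(n(1)) = 30 + (106 + 125)*(4/3 - ⅓*1) = 30 + 231*(4/3 - ⅓) = 30 + 231*1 = 30 + 231 = 261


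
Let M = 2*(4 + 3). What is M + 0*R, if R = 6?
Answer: 14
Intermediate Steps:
M = 14 (M = 2*7 = 14)
M + 0*R = 14 + 0*6 = 14 + 0 = 14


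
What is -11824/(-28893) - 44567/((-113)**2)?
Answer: -1136693675/368934717 ≈ -3.0810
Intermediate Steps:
-11824/(-28893) - 44567/((-113)**2) = -11824*(-1/28893) - 44567/12769 = 11824/28893 - 44567*1/12769 = 11824/28893 - 44567/12769 = -1136693675/368934717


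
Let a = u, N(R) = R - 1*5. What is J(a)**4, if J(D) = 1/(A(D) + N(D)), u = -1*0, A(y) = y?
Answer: 1/625 ≈ 0.0016000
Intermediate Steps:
N(R) = -5 + R (N(R) = R - 5 = -5 + R)
u = 0
a = 0
J(D) = 1/(-5 + 2*D) (J(D) = 1/(D + (-5 + D)) = 1/(-5 + 2*D))
J(a)**4 = (1/(-5 + 2*0))**4 = (1/(-5 + 0))**4 = (1/(-5))**4 = (-1/5)**4 = 1/625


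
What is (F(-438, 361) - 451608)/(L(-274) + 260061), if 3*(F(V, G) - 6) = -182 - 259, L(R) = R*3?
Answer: -150583/86413 ≈ -1.7426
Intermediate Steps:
L(R) = 3*R
F(V, G) = -141 (F(V, G) = 6 + (-182 - 259)/3 = 6 + (⅓)*(-441) = 6 - 147 = -141)
(F(-438, 361) - 451608)/(L(-274) + 260061) = (-141 - 451608)/(3*(-274) + 260061) = -451749/(-822 + 260061) = -451749/259239 = -451749*1/259239 = -150583/86413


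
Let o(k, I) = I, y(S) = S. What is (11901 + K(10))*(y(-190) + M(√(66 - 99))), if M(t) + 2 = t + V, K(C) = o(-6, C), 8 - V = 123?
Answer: -3656677 + 11911*I*√33 ≈ -3.6567e+6 + 68424.0*I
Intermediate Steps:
V = -115 (V = 8 - 1*123 = 8 - 123 = -115)
K(C) = C
M(t) = -117 + t (M(t) = -2 + (t - 115) = -2 + (-115 + t) = -117 + t)
(11901 + K(10))*(y(-190) + M(√(66 - 99))) = (11901 + 10)*(-190 + (-117 + √(66 - 99))) = 11911*(-190 + (-117 + √(-33))) = 11911*(-190 + (-117 + I*√33)) = 11911*(-307 + I*√33) = -3656677 + 11911*I*√33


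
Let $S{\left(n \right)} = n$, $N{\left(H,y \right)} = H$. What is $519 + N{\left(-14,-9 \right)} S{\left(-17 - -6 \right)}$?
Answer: $673$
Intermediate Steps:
$519 + N{\left(-14,-9 \right)} S{\left(-17 - -6 \right)} = 519 - 14 \left(-17 - -6\right) = 519 - 14 \left(-17 + 6\right) = 519 - -154 = 519 + 154 = 673$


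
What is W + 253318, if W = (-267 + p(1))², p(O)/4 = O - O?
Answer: 324607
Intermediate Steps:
p(O) = 0 (p(O) = 4*(O - O) = 4*0 = 0)
W = 71289 (W = (-267 + 0)² = (-267)² = 71289)
W + 253318 = 71289 + 253318 = 324607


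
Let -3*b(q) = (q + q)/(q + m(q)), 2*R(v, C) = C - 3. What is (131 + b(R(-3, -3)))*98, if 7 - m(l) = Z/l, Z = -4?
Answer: 25823/2 ≈ 12912.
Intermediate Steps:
R(v, C) = -3/2 + C/2 (R(v, C) = (C - 3)/2 = (-3 + C)/2 = -3/2 + C/2)
m(l) = 7 + 4/l (m(l) = 7 - (-4)/l = 7 + 4/l)
b(q) = -2*q/(3*(7 + q + 4/q)) (b(q) = -(q + q)/(3*(q + (7 + 4/q))) = -2*q/(3*(7 + q + 4/q)))
(131 + b(R(-3, -3)))*98 = (131 - 2*(-3/2 + (½)*(-3))²/(12 + 3*(-3/2 + (½)*(-3))*(7 + (-3/2 + (½)*(-3)))))*98 = (131 - 2*(-3/2 - 3/2)²/(12 + 3*(-3/2 - 3/2)*(7 + (-3/2 - 3/2))))*98 = (131 - 2*(-3)²/(12 + 3*(-3)*(7 - 3)))*98 = (131 - 2*9/(12 + 3*(-3)*4))*98 = (131 - 2*9/(12 - 36))*98 = (131 - 2*9/(-24))*98 = (131 - 2*9*(-1/24))*98 = (131 + ¾)*98 = (527/4)*98 = 25823/2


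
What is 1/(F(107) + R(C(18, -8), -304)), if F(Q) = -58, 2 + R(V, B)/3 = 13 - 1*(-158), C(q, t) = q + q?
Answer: 1/449 ≈ 0.0022272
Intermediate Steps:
C(q, t) = 2*q
R(V, B) = 507 (R(V, B) = -6 + 3*(13 - 1*(-158)) = -6 + 3*(13 + 158) = -6 + 3*171 = -6 + 513 = 507)
1/(F(107) + R(C(18, -8), -304)) = 1/(-58 + 507) = 1/449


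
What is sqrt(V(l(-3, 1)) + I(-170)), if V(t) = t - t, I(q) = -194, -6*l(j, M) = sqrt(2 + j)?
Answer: I*sqrt(194) ≈ 13.928*I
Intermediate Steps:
l(j, M) = -sqrt(2 + j)/6
V(t) = 0
sqrt(V(l(-3, 1)) + I(-170)) = sqrt(0 - 194) = sqrt(-194) = I*sqrt(194)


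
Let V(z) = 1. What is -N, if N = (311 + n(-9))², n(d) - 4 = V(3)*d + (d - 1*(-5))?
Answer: -91204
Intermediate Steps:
n(d) = 9 + 2*d (n(d) = 4 + (1*d + (d - 1*(-5))) = 4 + (d + (d + 5)) = 4 + (d + (5 + d)) = 4 + (5 + 2*d) = 9 + 2*d)
N = 91204 (N = (311 + (9 + 2*(-9)))² = (311 + (9 - 18))² = (311 - 9)² = 302² = 91204)
-N = -1*91204 = -91204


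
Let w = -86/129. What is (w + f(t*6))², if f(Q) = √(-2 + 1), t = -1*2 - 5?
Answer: (2 - 3*I)²/9 ≈ -0.55556 - 1.3333*I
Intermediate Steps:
t = -7 (t = -2 - 5 = -7)
f(Q) = I (f(Q) = √(-1) = I)
w = -⅔ (w = -86*1/129 = -⅔ ≈ -0.66667)
(w + f(t*6))² = (-⅔ + I)²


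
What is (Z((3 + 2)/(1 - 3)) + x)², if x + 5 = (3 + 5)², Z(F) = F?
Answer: 12769/4 ≈ 3192.3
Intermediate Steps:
x = 59 (x = -5 + (3 + 5)² = -5 + 8² = -5 + 64 = 59)
(Z((3 + 2)/(1 - 3)) + x)² = ((3 + 2)/(1 - 3) + 59)² = (5/(-2) + 59)² = (5*(-½) + 59)² = (-5/2 + 59)² = (113/2)² = 12769/4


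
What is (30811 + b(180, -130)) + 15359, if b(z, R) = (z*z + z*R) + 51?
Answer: 55221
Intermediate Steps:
b(z, R) = 51 + z**2 + R*z (b(z, R) = (z**2 + R*z) + 51 = 51 + z**2 + R*z)
(30811 + b(180, -130)) + 15359 = (30811 + (51 + 180**2 - 130*180)) + 15359 = (30811 + (51 + 32400 - 23400)) + 15359 = (30811 + 9051) + 15359 = 39862 + 15359 = 55221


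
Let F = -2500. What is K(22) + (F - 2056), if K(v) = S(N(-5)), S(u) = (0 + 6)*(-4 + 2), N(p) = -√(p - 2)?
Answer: -4568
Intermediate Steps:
N(p) = -√(-2 + p)
S(u) = -12 (S(u) = 6*(-2) = -12)
K(v) = -12
K(22) + (F - 2056) = -12 + (-2500 - 2056) = -12 - 4556 = -4568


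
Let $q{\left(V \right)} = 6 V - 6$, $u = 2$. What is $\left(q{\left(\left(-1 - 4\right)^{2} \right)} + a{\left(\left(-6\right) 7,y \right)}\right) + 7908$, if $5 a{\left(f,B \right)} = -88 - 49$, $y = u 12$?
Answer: $\frac{40123}{5} \approx 8024.6$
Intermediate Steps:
$q{\left(V \right)} = -6 + 6 V$
$y = 24$ ($y = 2 \cdot 12 = 24$)
$a{\left(f,B \right)} = - \frac{137}{5}$ ($a{\left(f,B \right)} = \frac{-88 - 49}{5} = \frac{1}{5} \left(-137\right) = - \frac{137}{5}$)
$\left(q{\left(\left(-1 - 4\right)^{2} \right)} + a{\left(\left(-6\right) 7,y \right)}\right) + 7908 = \left(\left(-6 + 6 \left(-1 - 4\right)^{2}\right) - \frac{137}{5}\right) + 7908 = \left(\left(-6 + 6 \left(-5\right)^{2}\right) - \frac{137}{5}\right) + 7908 = \left(\left(-6 + 6 \cdot 25\right) - \frac{137}{5}\right) + 7908 = \left(\left(-6 + 150\right) - \frac{137}{5}\right) + 7908 = \left(144 - \frac{137}{5}\right) + 7908 = \frac{583}{5} + 7908 = \frac{40123}{5}$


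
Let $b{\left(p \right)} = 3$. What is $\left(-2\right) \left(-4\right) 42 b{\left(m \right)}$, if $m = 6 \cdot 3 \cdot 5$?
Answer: $1008$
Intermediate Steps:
$m = 90$ ($m = 18 \cdot 5 = 90$)
$\left(-2\right) \left(-4\right) 42 b{\left(m \right)} = \left(-2\right) \left(-4\right) 42 \cdot 3 = 8 \cdot 42 \cdot 3 = 336 \cdot 3 = 1008$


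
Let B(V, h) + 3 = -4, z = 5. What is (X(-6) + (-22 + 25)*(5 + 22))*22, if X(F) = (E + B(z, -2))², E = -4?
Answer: 4444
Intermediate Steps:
B(V, h) = -7 (B(V, h) = -3 - 4 = -7)
X(F) = 121 (X(F) = (-4 - 7)² = (-11)² = 121)
(X(-6) + (-22 + 25)*(5 + 22))*22 = (121 + (-22 + 25)*(5 + 22))*22 = (121 + 3*27)*22 = (121 + 81)*22 = 202*22 = 4444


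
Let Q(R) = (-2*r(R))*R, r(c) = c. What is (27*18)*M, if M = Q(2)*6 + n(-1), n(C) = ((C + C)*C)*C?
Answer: -24300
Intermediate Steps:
n(C) = 2*C³ (n(C) = ((2*C)*C)*C = (2*C²)*C = 2*C³)
Q(R) = -2*R² (Q(R) = (-2*R)*R = -2*R²)
M = -50 (M = -2*2²*6 + 2*(-1)³ = -2*4*6 + 2*(-1) = -8*6 - 2 = -48 - 2 = -50)
(27*18)*M = (27*18)*(-50) = 486*(-50) = -24300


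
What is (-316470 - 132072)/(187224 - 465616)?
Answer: 224271/139196 ≈ 1.6112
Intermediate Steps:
(-316470 - 132072)/(187224 - 465616) = -448542/(-278392) = -448542*(-1/278392) = 224271/139196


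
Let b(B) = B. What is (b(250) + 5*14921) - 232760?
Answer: -157905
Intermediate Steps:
(b(250) + 5*14921) - 232760 = (250 + 5*14921) - 232760 = (250 + 74605) - 232760 = 74855 - 232760 = -157905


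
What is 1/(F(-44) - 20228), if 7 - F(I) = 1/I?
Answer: -44/889723 ≈ -4.9454e-5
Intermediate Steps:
F(I) = 7 - 1/I
1/(F(-44) - 20228) = 1/((7 - 1/(-44)) - 20228) = 1/((7 - 1*(-1/44)) - 20228) = 1/((7 + 1/44) - 20228) = 1/(309/44 - 20228) = 1/(-889723/44) = -44/889723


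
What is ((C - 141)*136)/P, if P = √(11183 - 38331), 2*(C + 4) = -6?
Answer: 10064*I*√6787/6787 ≈ 122.16*I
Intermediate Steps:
C = -7 (C = -4 + (½)*(-6) = -4 - 3 = -7)
P = 2*I*√6787 (P = √(-27148) = 2*I*√6787 ≈ 164.77*I)
((C - 141)*136)/P = ((-7 - 141)*136)/((2*I*√6787)) = (-148*136)*(-I*√6787/13574) = -(-10064)*I*√6787/6787 = 10064*I*√6787/6787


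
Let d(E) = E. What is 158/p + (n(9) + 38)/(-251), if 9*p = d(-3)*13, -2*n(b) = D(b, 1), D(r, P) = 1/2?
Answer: -477859/13052 ≈ -36.612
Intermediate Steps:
D(r, P) = ½
n(b) = -¼ (n(b) = -½*½ = -¼)
p = -13/3 (p = (-3*13)/9 = (⅑)*(-39) = -13/3 ≈ -4.3333)
158/p + (n(9) + 38)/(-251) = 158/(-13/3) + (-¼ + 38)/(-251) = 158*(-3/13) + (151/4)*(-1/251) = -474/13 - 151/1004 = -477859/13052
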